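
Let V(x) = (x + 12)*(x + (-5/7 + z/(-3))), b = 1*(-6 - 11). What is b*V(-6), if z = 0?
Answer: 4794/7 ≈ 684.86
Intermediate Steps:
b = -17 (b = 1*(-17) = -17)
V(x) = (12 + x)*(-5/7 + x) (V(x) = (x + 12)*(x + (-5/7 + 0/(-3))) = (12 + x)*(x + (-5*⅐ + 0*(-⅓))) = (12 + x)*(x + (-5/7 + 0)) = (12 + x)*(x - 5/7) = (12 + x)*(-5/7 + x))
b*V(-6) = -17*(-60/7 + (-6)² + (79/7)*(-6)) = -17*(-60/7 + 36 - 474/7) = -17*(-282/7) = 4794/7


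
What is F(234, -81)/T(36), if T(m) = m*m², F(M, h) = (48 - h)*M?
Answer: 559/864 ≈ 0.64699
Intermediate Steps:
F(M, h) = M*(48 - h)
T(m) = m³
F(234, -81)/T(36) = (234*(48 - 1*(-81)))/(36³) = (234*(48 + 81))/46656 = (234*129)*(1/46656) = 30186*(1/46656) = 559/864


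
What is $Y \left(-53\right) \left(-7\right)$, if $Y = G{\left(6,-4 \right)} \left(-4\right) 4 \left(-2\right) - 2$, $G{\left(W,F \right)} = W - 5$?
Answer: $11130$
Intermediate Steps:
$G{\left(W,F \right)} = -5 + W$ ($G{\left(W,F \right)} = W - 5 = -5 + W$)
$Y = 30$ ($Y = \left(-5 + 6\right) \left(-4\right) 4 \left(-2\right) - 2 = 1 \left(\left(-16\right) \left(-2\right)\right) - 2 = 1 \cdot 32 - 2 = 32 - 2 = 30$)
$Y \left(-53\right) \left(-7\right) = 30 \left(-53\right) \left(-7\right) = \left(-1590\right) \left(-7\right) = 11130$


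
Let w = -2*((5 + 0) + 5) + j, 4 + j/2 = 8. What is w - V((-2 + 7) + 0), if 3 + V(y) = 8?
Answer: -17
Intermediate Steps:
V(y) = 5 (V(y) = -3 + 8 = 5)
j = 8 (j = -8 + 2*8 = -8 + 16 = 8)
w = -12 (w = -2*((5 + 0) + 5) + 8 = -2*(5 + 5) + 8 = -2*10 + 8 = -20 + 8 = -12)
w - V((-2 + 7) + 0) = -12 - 1*5 = -12 - 5 = -17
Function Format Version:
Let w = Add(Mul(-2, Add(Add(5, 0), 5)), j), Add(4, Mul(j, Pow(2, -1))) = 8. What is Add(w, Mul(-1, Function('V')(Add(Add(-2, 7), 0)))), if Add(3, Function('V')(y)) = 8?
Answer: -17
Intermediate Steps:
Function('V')(y) = 5 (Function('V')(y) = Add(-3, 8) = 5)
j = 8 (j = Add(-8, Mul(2, 8)) = Add(-8, 16) = 8)
w = -12 (w = Add(Mul(-2, Add(Add(5, 0), 5)), 8) = Add(Mul(-2, Add(5, 5)), 8) = Add(Mul(-2, 10), 8) = Add(-20, 8) = -12)
Add(w, Mul(-1, Function('V')(Add(Add(-2, 7), 0)))) = Add(-12, Mul(-1, 5)) = Add(-12, -5) = -17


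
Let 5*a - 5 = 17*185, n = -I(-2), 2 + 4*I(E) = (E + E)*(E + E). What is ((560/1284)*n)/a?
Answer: -7/2889 ≈ -0.0024230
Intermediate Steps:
I(E) = -1/2 + E**2 (I(E) = -1/2 + ((E + E)*(E + E))/4 = -1/2 + ((2*E)*(2*E))/4 = -1/2 + (4*E**2)/4 = -1/2 + E**2)
n = -7/2 (n = -(-1/2 + (-2)**2) = -(-1/2 + 4) = -1*7/2 = -7/2 ≈ -3.5000)
a = 630 (a = 1 + (17*185)/5 = 1 + (1/5)*3145 = 1 + 629 = 630)
((560/1284)*n)/a = ((560/1284)*(-7/2))/630 = ((560*(1/1284))*(-7/2))*(1/630) = ((140/321)*(-7/2))*(1/630) = -490/321*1/630 = -7/2889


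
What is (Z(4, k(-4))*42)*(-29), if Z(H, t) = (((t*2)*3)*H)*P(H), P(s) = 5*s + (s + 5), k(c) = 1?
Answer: -847728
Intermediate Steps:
P(s) = 5 + 6*s (P(s) = 5*s + (5 + s) = 5 + 6*s)
Z(H, t) = 6*H*t*(5 + 6*H) (Z(H, t) = (((t*2)*3)*H)*(5 + 6*H) = (((2*t)*3)*H)*(5 + 6*H) = ((6*t)*H)*(5 + 6*H) = (6*H*t)*(5 + 6*H) = 6*H*t*(5 + 6*H))
(Z(4, k(-4))*42)*(-29) = ((6*4*1*(5 + 6*4))*42)*(-29) = ((6*4*1*(5 + 24))*42)*(-29) = ((6*4*1*29)*42)*(-29) = (696*42)*(-29) = 29232*(-29) = -847728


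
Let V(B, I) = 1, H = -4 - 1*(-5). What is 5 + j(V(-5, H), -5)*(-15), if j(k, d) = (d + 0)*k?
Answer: 80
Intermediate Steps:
H = 1 (H = -4 + 5 = 1)
j(k, d) = d*k
5 + j(V(-5, H), -5)*(-15) = 5 - 5*1*(-15) = 5 - 5*(-15) = 5 + 75 = 80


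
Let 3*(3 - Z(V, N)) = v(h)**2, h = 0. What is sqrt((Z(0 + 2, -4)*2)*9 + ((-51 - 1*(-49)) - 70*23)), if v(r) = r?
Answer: I*sqrt(1558) ≈ 39.471*I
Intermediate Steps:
Z(V, N) = 3 (Z(V, N) = 3 - 1/3*0**2 = 3 - 1/3*0 = 3 + 0 = 3)
sqrt((Z(0 + 2, -4)*2)*9 + ((-51 - 1*(-49)) - 70*23)) = sqrt((3*2)*9 + ((-51 - 1*(-49)) - 70*23)) = sqrt(6*9 + ((-51 + 49) - 1610)) = sqrt(54 + (-2 - 1610)) = sqrt(54 - 1612) = sqrt(-1558) = I*sqrt(1558)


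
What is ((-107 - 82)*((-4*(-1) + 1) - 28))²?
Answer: 18896409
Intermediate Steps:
((-107 - 82)*((-4*(-1) + 1) - 28))² = (-189*((4 + 1) - 28))² = (-189*(5 - 28))² = (-189*(-23))² = 4347² = 18896409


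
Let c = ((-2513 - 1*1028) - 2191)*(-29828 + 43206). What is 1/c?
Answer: -1/76682696 ≈ -1.3041e-8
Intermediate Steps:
c = -76682696 (c = ((-2513 - 1028) - 2191)*13378 = (-3541 - 2191)*13378 = -5732*13378 = -76682696)
1/c = 1/(-76682696) = -1/76682696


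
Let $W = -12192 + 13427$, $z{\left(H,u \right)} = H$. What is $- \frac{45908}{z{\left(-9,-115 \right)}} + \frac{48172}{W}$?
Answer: $\frac{57129928}{11115} \approx 5139.9$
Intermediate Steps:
$W = 1235$
$- \frac{45908}{z{\left(-9,-115 \right)}} + \frac{48172}{W} = - \frac{45908}{-9} + \frac{48172}{1235} = \left(-45908\right) \left(- \frac{1}{9}\right) + 48172 \cdot \frac{1}{1235} = \frac{45908}{9} + \frac{48172}{1235} = \frac{57129928}{11115}$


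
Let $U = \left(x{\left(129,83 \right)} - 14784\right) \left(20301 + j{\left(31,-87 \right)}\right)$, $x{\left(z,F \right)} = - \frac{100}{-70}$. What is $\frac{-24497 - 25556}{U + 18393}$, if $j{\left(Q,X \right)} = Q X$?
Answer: $\frac{350371}{1821497961} \approx 0.00019235$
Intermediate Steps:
$x{\left(z,F \right)} = \frac{10}{7}$ ($x{\left(z,F \right)} = \left(-100\right) \left(- \frac{1}{70}\right) = \frac{10}{7}$)
$U = - \frac{1821626712}{7}$ ($U = \left(\frac{10}{7} - 14784\right) \left(20301 + 31 \left(-87\right)\right) = - \frac{103478 \left(20301 - 2697\right)}{7} = \left(- \frac{103478}{7}\right) 17604 = - \frac{1821626712}{7} \approx -2.6023 \cdot 10^{8}$)
$\frac{-24497 - 25556}{U + 18393} = \frac{-24497 - 25556}{- \frac{1821626712}{7} + 18393} = \frac{-24497 - 25556}{- \frac{1821497961}{7}} = \left(-24497 - 25556\right) \left(- \frac{7}{1821497961}\right) = \left(-50053\right) \left(- \frac{7}{1821497961}\right) = \frac{350371}{1821497961}$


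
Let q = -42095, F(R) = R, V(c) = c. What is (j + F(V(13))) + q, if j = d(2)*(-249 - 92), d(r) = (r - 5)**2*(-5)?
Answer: -26737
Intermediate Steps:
d(r) = -5*(-5 + r)**2 (d(r) = (-5 + r)**2*(-5) = -5*(-5 + r)**2)
j = 15345 (j = (-5*(-5 + 2)**2)*(-249 - 92) = -5*(-3)**2*(-341) = -5*9*(-341) = -45*(-341) = 15345)
(j + F(V(13))) + q = (15345 + 13) - 42095 = 15358 - 42095 = -26737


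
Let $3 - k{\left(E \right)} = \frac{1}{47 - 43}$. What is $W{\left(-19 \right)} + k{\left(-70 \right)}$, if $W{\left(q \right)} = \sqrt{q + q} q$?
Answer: $\frac{11}{4} - 19 i \sqrt{38} \approx 2.75 - 117.12 i$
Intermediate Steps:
$W{\left(q \right)} = \sqrt{2} q^{\frac{3}{2}}$ ($W{\left(q \right)} = \sqrt{2 q} q = \sqrt{2} \sqrt{q} q = \sqrt{2} q^{\frac{3}{2}}$)
$k{\left(E \right)} = \frac{11}{4}$ ($k{\left(E \right)} = 3 - \frac{1}{47 - 43} = 3 - \frac{1}{4} = \frac{11}{4}$)
$W{\left(-19 \right)} + k{\left(-70 \right)} = \sqrt{2} \left(-19\right)^{\frac{3}{2}} + \frac{11}{4} = \sqrt{2} \left(- 19 i \sqrt{19}\right) + \frac{11}{4} = - 19 i \sqrt{38} + \frac{11}{4} = \frac{11}{4} - 19 i \sqrt{38}$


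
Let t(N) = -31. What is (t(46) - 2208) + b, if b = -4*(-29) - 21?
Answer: -2144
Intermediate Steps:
b = 95 (b = 116 - 21 = 95)
(t(46) - 2208) + b = (-31 - 2208) + 95 = -2239 + 95 = -2144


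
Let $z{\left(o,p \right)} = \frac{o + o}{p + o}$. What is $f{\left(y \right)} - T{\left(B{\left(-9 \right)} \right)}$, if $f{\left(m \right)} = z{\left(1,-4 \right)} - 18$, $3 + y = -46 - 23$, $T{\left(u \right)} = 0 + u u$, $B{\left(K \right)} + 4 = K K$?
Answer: $- \frac{17843}{3} \approx -5947.7$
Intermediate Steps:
$B{\left(K \right)} = -4 + K^{2}$ ($B{\left(K \right)} = -4 + K K = -4 + K^{2}$)
$T{\left(u \right)} = u^{2}$ ($T{\left(u \right)} = 0 + u^{2} = u^{2}$)
$z{\left(o,p \right)} = \frac{2 o}{o + p}$
$y = -72$ ($y = -3 - 69 = -72$)
$f{\left(m \right)} = - \frac{56}{3}$ ($f{\left(m \right)} = 2 \cdot 1 \frac{1}{1 - 4} - 18 = 2 \cdot 1 \frac{1}{-3} - 18 = 2 \cdot 1 \left(- \frac{1}{3}\right) - 18 = - \frac{2}{3} - 18 = - \frac{56}{3}$)
$f{\left(y \right)} - T{\left(B{\left(-9 \right)} \right)} = - \frac{56}{3} - \left(-4 + \left(-9\right)^{2}\right)^{2} = - \frac{56}{3} - \left(-4 + 81\right)^{2} = - \frac{56}{3} - 77^{2} = - \frac{56}{3} - 5929 = - \frac{17843}{3}$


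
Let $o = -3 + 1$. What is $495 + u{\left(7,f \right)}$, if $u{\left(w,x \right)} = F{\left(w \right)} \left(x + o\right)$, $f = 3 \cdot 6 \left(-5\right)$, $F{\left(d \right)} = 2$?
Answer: $311$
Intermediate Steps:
$o = -2$
$f = -90$ ($f = 18 \left(-5\right) = -90$)
$u{\left(w,x \right)} = -4 + 2 x$ ($u{\left(w,x \right)} = 2 \left(x - 2\right) = 2 \left(-2 + x\right) = -4 + 2 x$)
$495 + u{\left(7,f \right)} = 495 + \left(-4 + 2 \left(-90\right)\right) = 495 - 184 = 311$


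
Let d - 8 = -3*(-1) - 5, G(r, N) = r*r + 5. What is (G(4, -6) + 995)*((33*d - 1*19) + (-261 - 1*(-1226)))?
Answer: 1162304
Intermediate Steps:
G(r, N) = 5 + r² (G(r, N) = r² + 5 = 5 + r²)
d = 6 (d = 8 + (-3*(-1) - 5) = 8 + (3 - 5) = 8 - 2 = 6)
(G(4, -6) + 995)*((33*d - 1*19) + (-261 - 1*(-1226))) = ((5 + 4²) + 995)*((33*6 - 1*19) + (-261 - 1*(-1226))) = ((5 + 16) + 995)*((198 - 19) + (-261 + 1226)) = (21 + 995)*(179 + 965) = 1016*1144 = 1162304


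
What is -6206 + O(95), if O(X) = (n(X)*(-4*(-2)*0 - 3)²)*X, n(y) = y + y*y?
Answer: 7791394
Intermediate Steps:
n(y) = y + y²
O(X) = 9*X²*(1 + X) (O(X) = ((X*(1 + X))*(-4*(-2)*0 - 3)²)*X = ((X*(1 + X))*(8*0 - 3)²)*X = ((X*(1 + X))*(0 - 3)²)*X = ((X*(1 + X))*(-3)²)*X = ((X*(1 + X))*9)*X = (9*X*(1 + X))*X = 9*X²*(1 + X))
-6206 + O(95) = -6206 + 9*95²*(1 + 95) = -6206 + 9*9025*96 = -6206 + 7797600 = 7791394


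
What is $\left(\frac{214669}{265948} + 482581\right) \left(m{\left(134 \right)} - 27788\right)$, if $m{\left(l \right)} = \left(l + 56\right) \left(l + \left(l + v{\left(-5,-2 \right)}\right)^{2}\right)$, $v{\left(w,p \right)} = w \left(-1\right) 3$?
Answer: $\frac{270535377316370467}{132974} \approx 2.0345 \cdot 10^{12}$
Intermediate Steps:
$v{\left(w,p \right)} = - 3 w$ ($v{\left(w,p \right)} = - w 3 = - 3 w$)
$m{\left(l \right)} = \left(56 + l\right) \left(l + \left(15 + l\right)^{2}\right)$ ($m{\left(l \right)} = \left(l + 56\right) \left(l + \left(l - -15\right)^{2}\right) = \left(56 + l\right) \left(l + \left(l + 15\right)^{2}\right) = \left(56 + l\right) \left(l + \left(15 + l\right)^{2}\right)$)
$\left(\frac{214669}{265948} + 482581\right) \left(m{\left(134 \right)} - 27788\right) = \left(\frac{214669}{265948} + 482581\right) \left(\left(12600 + 134^{3} + 87 \cdot 134^{2} + 1961 \cdot 134\right) - 27788\right) = \left(214669 \cdot \frac{1}{265948} + 482581\right) \left(\left(12600 + 2406104 + 87 \cdot 17956 + 262774\right) - 27788\right) = \left(\frac{214669}{265948} + 482581\right) \left(\left(12600 + 2406104 + 1562172 + 262774\right) - 27788\right) = \frac{128341666457 \left(4243650 - 27788\right)}{265948} = \frac{128341666457}{265948} \cdot 4215862 = \frac{270535377316370467}{132974}$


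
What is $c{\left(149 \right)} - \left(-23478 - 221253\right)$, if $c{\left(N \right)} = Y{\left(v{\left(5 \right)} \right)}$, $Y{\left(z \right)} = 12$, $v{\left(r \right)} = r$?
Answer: $244743$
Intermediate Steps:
$c{\left(N \right)} = 12$
$c{\left(149 \right)} - \left(-23478 - 221253\right) = 12 - \left(-23478 - 221253\right) = 12 - -244731 = 12 + 244731 = 244743$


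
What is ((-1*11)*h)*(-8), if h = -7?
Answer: -616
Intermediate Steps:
((-1*11)*h)*(-8) = (-1*11*(-7))*(-8) = -11*(-7)*(-8) = 77*(-8) = -616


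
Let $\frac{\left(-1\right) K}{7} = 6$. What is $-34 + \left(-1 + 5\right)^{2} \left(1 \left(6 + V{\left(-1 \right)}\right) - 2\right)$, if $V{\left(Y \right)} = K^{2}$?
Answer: $28254$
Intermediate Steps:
$K = -42$ ($K = \left(-7\right) 6 = -42$)
$V{\left(Y \right)} = 1764$ ($V{\left(Y \right)} = \left(-42\right)^{2} = 1764$)
$-34 + \left(-1 + 5\right)^{2} \left(1 \left(6 + V{\left(-1 \right)}\right) - 2\right) = -34 + \left(-1 + 5\right)^{2} \left(1 \left(6 + 1764\right) - 2\right) = -34 + 4^{2} \left(1 \cdot 1770 - 2\right) = -34 + 16 \left(1770 - 2\right) = -34 + 16 \cdot 1768 = -34 + 28288 = 28254$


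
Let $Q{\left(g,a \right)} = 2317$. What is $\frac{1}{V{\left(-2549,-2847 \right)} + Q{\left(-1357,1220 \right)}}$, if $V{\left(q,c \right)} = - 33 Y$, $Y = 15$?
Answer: $\frac{1}{1822} \approx 0.00054885$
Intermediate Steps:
$V{\left(q,c \right)} = -495$ ($V{\left(q,c \right)} = \left(-33\right) 15 = -495$)
$\frac{1}{V{\left(-2549,-2847 \right)} + Q{\left(-1357,1220 \right)}} = \frac{1}{-495 + 2317} = \frac{1}{1822}$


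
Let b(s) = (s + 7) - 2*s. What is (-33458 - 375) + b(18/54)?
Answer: -101479/3 ≈ -33826.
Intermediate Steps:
b(s) = 7 - s (b(s) = (7 + s) - 2*s = 7 - s)
(-33458 - 375) + b(18/54) = (-33458 - 375) + (7 - 18/54) = -33833 + (7 - 18/54) = -33833 + (7 - 1*1/3) = -33833 + (7 - 1/3) = -33833 + 20/3 = -101479/3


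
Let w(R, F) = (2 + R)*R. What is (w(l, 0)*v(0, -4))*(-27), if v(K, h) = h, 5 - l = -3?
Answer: 8640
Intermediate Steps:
l = 8 (l = 5 - 1*(-3) = 5 + 3 = 8)
w(R, F) = R*(2 + R)
(w(l, 0)*v(0, -4))*(-27) = ((8*(2 + 8))*(-4))*(-27) = ((8*10)*(-4))*(-27) = (80*(-4))*(-27) = -320*(-27) = 8640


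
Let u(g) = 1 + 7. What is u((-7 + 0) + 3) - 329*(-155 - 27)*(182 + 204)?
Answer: 23112916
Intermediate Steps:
u(g) = 8
u((-7 + 0) + 3) - 329*(-155 - 27)*(182 + 204) = 8 - 329*(-155 - 27)*(182 + 204) = 8 - (-59878)*386 = 8 - 329*(-70252) = 8 + 23112908 = 23112916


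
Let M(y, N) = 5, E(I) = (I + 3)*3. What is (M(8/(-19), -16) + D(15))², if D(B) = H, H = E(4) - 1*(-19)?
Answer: 2025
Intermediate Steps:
E(I) = 9 + 3*I (E(I) = (3 + I)*3 = 9 + 3*I)
H = 40 (H = (9 + 3*4) - 1*(-19) = (9 + 12) + 19 = 21 + 19 = 40)
D(B) = 40
(M(8/(-19), -16) + D(15))² = (5 + 40)² = 45² = 2025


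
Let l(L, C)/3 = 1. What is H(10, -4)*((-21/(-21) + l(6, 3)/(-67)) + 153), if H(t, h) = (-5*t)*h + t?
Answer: 2166150/67 ≈ 32331.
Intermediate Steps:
l(L, C) = 3 (l(L, C) = 3*1 = 3)
H(t, h) = t - 5*h*t (H(t, h) = -5*h*t + t = t - 5*h*t)
H(10, -4)*((-21/(-21) + l(6, 3)/(-67)) + 153) = (10*(1 - 5*(-4)))*((-21/(-21) + 3/(-67)) + 153) = (10*(1 + 20))*((-21*(-1/21) + 3*(-1/67)) + 153) = (10*21)*((1 - 3/67) + 153) = 210*(64/67 + 153) = 210*(10315/67) = 2166150/67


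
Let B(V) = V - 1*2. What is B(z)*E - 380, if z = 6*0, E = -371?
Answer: 362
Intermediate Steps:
z = 0
B(V) = -2 + V (B(V) = V - 2 = -2 + V)
B(z)*E - 380 = (-2 + 0)*(-371) - 380 = -2*(-371) - 380 = 742 - 380 = 362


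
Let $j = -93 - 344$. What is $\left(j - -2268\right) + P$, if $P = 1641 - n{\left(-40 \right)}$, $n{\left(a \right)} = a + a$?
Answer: $3552$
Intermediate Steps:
$j = -437$
$n{\left(a \right)} = 2 a$
$P = 1721$ ($P = 1641 - 2 \left(-40\right) = 1641 - -80 = 1641 + 80 = 1721$)
$\left(j - -2268\right) + P = \left(-437 - -2268\right) + 1721 = \left(-437 + 2268\right) + 1721 = 1831 + 1721 = 3552$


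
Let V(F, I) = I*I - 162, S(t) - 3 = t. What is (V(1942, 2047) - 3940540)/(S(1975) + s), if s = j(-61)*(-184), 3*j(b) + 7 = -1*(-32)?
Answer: 748521/1334 ≈ 561.11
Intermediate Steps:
S(t) = 3 + t
V(F, I) = -162 + I² (V(F, I) = I² - 162 = -162 + I²)
j(b) = 25/3 (j(b) = -7/3 + (-1*(-32))/3 = -7/3 + (⅓)*32 = -7/3 + 32/3 = 25/3)
s = -4600/3 (s = (25/3)*(-184) = -4600/3 ≈ -1533.3)
(V(1942, 2047) - 3940540)/(S(1975) + s) = ((-162 + 2047²) - 3940540)/((3 + 1975) - 4600/3) = ((-162 + 4190209) - 3940540)/(1978 - 4600/3) = (4190047 - 3940540)/(1334/3) = 249507*(3/1334) = 748521/1334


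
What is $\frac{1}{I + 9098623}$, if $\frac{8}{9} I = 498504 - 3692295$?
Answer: $\frac{8}{44044865} \approx 1.8163 \cdot 10^{-7}$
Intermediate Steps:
$I = - \frac{28744119}{8}$ ($I = \frac{9 \left(498504 - 3692295\right)}{8} = \frac{9}{8} \left(-3193791\right) = - \frac{28744119}{8} \approx -3.593 \cdot 10^{6}$)
$\frac{1}{I + 9098623} = \frac{1}{- \frac{28744119}{8} + 9098623} = \frac{1}{\frac{44044865}{8}} = \frac{8}{44044865}$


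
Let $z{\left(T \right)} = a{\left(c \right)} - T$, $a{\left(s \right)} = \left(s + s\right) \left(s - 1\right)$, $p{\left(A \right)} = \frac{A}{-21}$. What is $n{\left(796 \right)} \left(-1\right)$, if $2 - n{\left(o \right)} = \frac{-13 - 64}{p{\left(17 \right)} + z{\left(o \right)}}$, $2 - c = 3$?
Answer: $- \frac{31681}{16649} \approx -1.9029$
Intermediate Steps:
$p{\left(A \right)} = - \frac{A}{21}$ ($p{\left(A \right)} = A \left(- \frac{1}{21}\right) = - \frac{A}{21}$)
$c = -1$ ($c = 2 - 3 = -1$)
$a{\left(s \right)} = 2 s \left(-1 + s\right)$
$z{\left(T \right)} = 4 - T$ ($z{\left(T \right)} = 2 \left(-1\right) \left(-1 - 1\right) - T = 2 \left(-1\right) \left(-2\right) - T = 4 - T$)
$n{\left(o \right)} = 2 + \frac{77}{\frac{67}{21} - o}$ ($n{\left(o \right)} = 2 - \frac{-13 - 64}{\left(- \frac{1}{21}\right) 17 - \left(-4 + o\right)} = 2 - - \frac{77}{- \frac{17}{21} - \left(-4 + o\right)} = 2 - - \frac{77}{\frac{67}{21} - o} = 2 + \frac{77}{\frac{67}{21} - o}$)
$n{\left(796 \right)} \left(-1\right) = \frac{-1751 + 42 \cdot 796}{-67 + 21 \cdot 796} \left(-1\right) = \frac{-1751 + 33432}{-67 + 16716} \left(-1\right) = \frac{1}{16649} \cdot 31681 \left(-1\right) = \frac{31681}{16649} \left(-1\right) = - \frac{31681}{16649}$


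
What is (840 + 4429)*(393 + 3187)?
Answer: 18863020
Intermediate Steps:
(840 + 4429)*(393 + 3187) = 5269*3580 = 18863020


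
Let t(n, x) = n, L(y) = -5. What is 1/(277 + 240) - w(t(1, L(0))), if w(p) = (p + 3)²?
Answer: -8271/517 ≈ -15.998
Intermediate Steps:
w(p) = (3 + p)²
1/(277 + 240) - w(t(1, L(0))) = 1/(277 + 240) - (3 + 1)² = 1/517 - 1*4² = 1/517 - 1*16 = 1/517 - 16 = -8271/517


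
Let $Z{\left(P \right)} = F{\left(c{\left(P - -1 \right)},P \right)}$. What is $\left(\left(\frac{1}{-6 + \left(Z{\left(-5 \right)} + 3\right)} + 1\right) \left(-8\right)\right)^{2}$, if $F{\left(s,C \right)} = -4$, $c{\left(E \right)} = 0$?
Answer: $\frac{2304}{49} \approx 47.02$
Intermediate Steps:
$Z{\left(P \right)} = -4$
$\left(\left(\frac{1}{-6 + \left(Z{\left(-5 \right)} + 3\right)} + 1\right) \left(-8\right)\right)^{2} = \left(\left(\frac{1}{-6 + \left(-4 + 3\right)} + 1\right) \left(-8\right)\right)^{2} = \left(\left(\frac{1}{-6 - 1} + 1\right) \left(-8\right)\right)^{2} = \left(\left(\frac{1}{-7} + 1\right) \left(-8\right)\right)^{2} = \left(\left(- \frac{1}{7} + 1\right) \left(-8\right)\right)^{2} = \left(\frac{6}{7} \left(-8\right)\right)^{2} = \left(- \frac{48}{7}\right)^{2} = \frac{2304}{49}$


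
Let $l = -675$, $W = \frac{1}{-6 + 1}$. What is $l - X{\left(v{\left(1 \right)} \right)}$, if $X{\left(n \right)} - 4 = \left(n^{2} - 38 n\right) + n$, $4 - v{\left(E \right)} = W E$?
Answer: $- \frac{13531}{25} \approx -541.24$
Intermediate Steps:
$W = - \frac{1}{5}$ ($W = \frac{1}{-5} = - \frac{1}{5} \approx -0.2$)
$v{\left(E \right)} = 4 + \frac{E}{5}$ ($v{\left(E \right)} = 4 - - \frac{E}{5} = 4 + \frac{E}{5}$)
$X{\left(n \right)} = 4 + n^{2} - 37 n$ ($X{\left(n \right)} = 4 + \left(\left(n^{2} - 38 n\right) + n\right) = 4 + \left(n^{2} - 37 n\right) = 4 + n^{2} - 37 n$)
$l - X{\left(v{\left(1 \right)} \right)} = -675 - \left(4 + \left(4 + \frac{1}{5} \cdot 1\right)^{2} - 37 \left(4 + \frac{1}{5} \cdot 1\right)\right) = -675 - \left(4 + \left(4 + \frac{1}{5}\right)^{2} - 37 \left(4 + \frac{1}{5}\right)\right) = -675 - \left(4 + \left(\frac{21}{5}\right)^{2} - \frac{777}{5}\right) = -675 - \left(4 + \frac{441}{25} - \frac{777}{5}\right) = -675 - - \frac{3344}{25} = -675 + \frac{3344}{25} = - \frac{13531}{25}$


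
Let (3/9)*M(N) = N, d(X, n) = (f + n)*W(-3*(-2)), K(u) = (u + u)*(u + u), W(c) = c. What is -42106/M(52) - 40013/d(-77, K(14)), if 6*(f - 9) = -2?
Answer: -51624541/185484 ≈ -278.32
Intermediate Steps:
f = 26/3 (f = 9 + (1/6)*(-2) = 9 - 1/3 = 26/3 ≈ 8.6667)
K(u) = 4*u**2 (K(u) = (2*u)*(2*u) = 4*u**2)
d(X, n) = 52 + 6*n (d(X, n) = (26/3 + n)*(-3*(-2)) = (26/3 + n)*6 = 52 + 6*n)
M(N) = 3*N
-42106/M(52) - 40013/d(-77, K(14)) = -42106/(3*52) - 40013/(52 + 6*(4*14**2)) = -42106/156 - 40013/(52 + 6*(4*196)) = -42106*1/156 - 40013/(52 + 6*784) = -21053/78 - 40013/(52 + 4704) = -21053/78 - 40013/4756 = -51624541/185484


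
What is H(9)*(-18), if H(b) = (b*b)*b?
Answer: -13122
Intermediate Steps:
H(b) = b**3 (H(b) = b**2*b = b**3)
H(9)*(-18) = 9**3*(-18) = 729*(-18) = -13122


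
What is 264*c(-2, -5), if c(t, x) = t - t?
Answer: 0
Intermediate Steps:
c(t, x) = 0
264*c(-2, -5) = 264*0 = 0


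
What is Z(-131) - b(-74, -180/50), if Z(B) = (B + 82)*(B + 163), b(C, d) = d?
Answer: -7822/5 ≈ -1564.4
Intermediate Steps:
Z(B) = (82 + B)*(163 + B)
Z(-131) - b(-74, -180/50) = (13366 + (-131)² + 245*(-131)) - (-180)/50 = (13366 + 17161 - 32095) - (-180)/50 = -1568 - 1*(-18/5) = -1568 + 18/5 = -7822/5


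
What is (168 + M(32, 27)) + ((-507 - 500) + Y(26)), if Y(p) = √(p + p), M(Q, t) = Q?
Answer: -807 + 2*√13 ≈ -799.79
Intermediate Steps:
Y(p) = √2*√p (Y(p) = √(2*p) = √2*√p)
(168 + M(32, 27)) + ((-507 - 500) + Y(26)) = (168 + 32) + ((-507 - 500) + √2*√26) = 200 + (-1007 + 2*√13) = -807 + 2*√13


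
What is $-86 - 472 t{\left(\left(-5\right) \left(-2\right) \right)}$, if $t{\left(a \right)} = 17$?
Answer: $-8110$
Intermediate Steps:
$-86 - 472 t{\left(\left(-5\right) \left(-2\right) \right)} = -86 - 8024 = -8110$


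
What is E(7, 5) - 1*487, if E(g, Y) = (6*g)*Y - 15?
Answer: -292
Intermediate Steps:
E(g, Y) = -15 + 6*Y*g (E(g, Y) = 6*Y*g - 15 = -15 + 6*Y*g)
E(7, 5) - 1*487 = (-15 + 6*5*7) - 1*487 = (-15 + 210) - 487 = 195 - 487 = -292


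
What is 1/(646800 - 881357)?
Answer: -1/234557 ≈ -4.2634e-6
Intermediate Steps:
1/(646800 - 881357) = 1/(-234557) = -1/234557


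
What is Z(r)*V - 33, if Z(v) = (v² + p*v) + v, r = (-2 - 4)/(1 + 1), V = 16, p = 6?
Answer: -225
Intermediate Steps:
r = -3 (r = -6/2 = -6*½ = -3)
Z(v) = v² + 7*v (Z(v) = (v² + 6*v) + v = v² + 7*v)
Z(r)*V - 33 = -3*(7 - 3)*16 - 33 = -3*4*16 - 33 = -12*16 - 33 = -192 - 33 = -225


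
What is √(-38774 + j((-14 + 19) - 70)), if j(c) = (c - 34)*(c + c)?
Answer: 4*I*√1619 ≈ 160.95*I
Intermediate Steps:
j(c) = 2*c*(-34 + c) (j(c) = (-34 + c)*(2*c) = 2*c*(-34 + c))
√(-38774 + j((-14 + 19) - 70)) = √(-38774 + 2*((-14 + 19) - 70)*(-34 + ((-14 + 19) - 70))) = √(-38774 + 2*(5 - 70)*(-34 + (5 - 70))) = √(-38774 + 2*(-65)*(-34 - 65)) = √(-38774 + 2*(-65)*(-99)) = √(-38774 + 12870) = √(-25904) = 4*I*√1619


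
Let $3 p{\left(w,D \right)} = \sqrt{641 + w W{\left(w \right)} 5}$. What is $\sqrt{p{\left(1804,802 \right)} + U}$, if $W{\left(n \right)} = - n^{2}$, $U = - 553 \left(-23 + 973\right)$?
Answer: $\frac{\sqrt{-4728150 + 3 i \sqrt{29354831679}}}{3} \approx 39.339 + 725.88 i$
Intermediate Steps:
$U = -525350$ ($U = \left(-553\right) 950 = -525350$)
$p{\left(w,D \right)} = \frac{\sqrt{641 - 5 w^{3}}}{3}$ ($p{\left(w,D \right)} = \frac{\sqrt{641 + w \left(- w^{2}\right) 5}}{3} = \frac{\sqrt{641 + - w^{3} \cdot 5}}{3} = \frac{\sqrt{641 - 5 w^{3}}}{3}$)
$\sqrt{p{\left(1804,802 \right)} + U} = \sqrt{\frac{\sqrt{641 - 5 \cdot 1804^{3}}}{3} - 525350} = \sqrt{\frac{\sqrt{641 - 29354832320}}{3} - 525350} = \sqrt{\frac{\sqrt{-29354831679}}{3} - 525350} = \sqrt{\frac{i \sqrt{29354831679}}{3} - 525350} = \sqrt{-525350 + \frac{i \sqrt{29354831679}}{3}}$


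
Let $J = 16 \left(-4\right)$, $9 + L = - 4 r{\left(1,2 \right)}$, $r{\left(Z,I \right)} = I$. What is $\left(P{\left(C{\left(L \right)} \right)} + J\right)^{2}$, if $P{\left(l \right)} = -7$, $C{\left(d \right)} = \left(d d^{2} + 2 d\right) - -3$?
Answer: $5041$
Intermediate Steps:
$L = -17$ ($L = -9 - 8 = -17$)
$C{\left(d \right)} = 3 + d^{3} + 2 d$ ($C{\left(d \right)} = \left(d^{3} + 2 d\right) + 3 = 3 + d^{3} + 2 d$)
$J = -64$
$\left(P{\left(C{\left(L \right)} \right)} + J\right)^{2} = \left(-7 - 64\right)^{2} = \left(-71\right)^{2} = 5041$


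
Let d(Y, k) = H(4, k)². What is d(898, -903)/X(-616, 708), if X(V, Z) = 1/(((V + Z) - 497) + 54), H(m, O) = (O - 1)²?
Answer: -234412538720256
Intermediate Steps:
H(m, O) = (-1 + O)²
d(Y, k) = (-1 + k)⁴ (d(Y, k) = ((-1 + k)²)² = (-1 + k)⁴)
X(V, Z) = 1/(-443 + V + Z) (X(V, Z) = 1/((-497 + V + Z) + 54) = 1/(-443 + V + Z))
d(898, -903)/X(-616, 708) = (-1 - 903)⁴/(1/(-443 - 616 + 708)) = (-904)⁴/(1/(-351)) = 667841990656/(-1/351) = 667841990656*(-351) = -234412538720256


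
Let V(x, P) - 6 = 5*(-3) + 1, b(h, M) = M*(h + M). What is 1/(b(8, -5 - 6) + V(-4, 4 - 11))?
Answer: 1/25 ≈ 0.040000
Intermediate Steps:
b(h, M) = M*(M + h)
V(x, P) = -8 (V(x, P) = 6 + (5*(-3) + 1) = 6 + (-15 + 1) = 6 - 14 = -8)
1/(b(8, -5 - 6) + V(-4, 4 - 11)) = 1/((-5 - 6)*((-5 - 6) + 8) - 8) = 1/(-11*(-11 + 8) - 8) = 1/(-11*(-3) - 8) = 1/(33 - 8) = 1/25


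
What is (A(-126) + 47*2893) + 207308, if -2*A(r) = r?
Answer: 343342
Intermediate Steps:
A(r) = -r/2
(A(-126) + 47*2893) + 207308 = (-1/2*(-126) + 47*2893) + 207308 = (63 + 135971) + 207308 = 136034 + 207308 = 343342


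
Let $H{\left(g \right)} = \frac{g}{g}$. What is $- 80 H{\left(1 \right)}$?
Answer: $-80$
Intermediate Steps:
$H{\left(g \right)} = 1$
$- 80 H{\left(1 \right)} = \left(-80\right) 1 = -80$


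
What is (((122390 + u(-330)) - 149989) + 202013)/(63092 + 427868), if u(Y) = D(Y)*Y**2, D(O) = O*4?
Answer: -71786793/245480 ≈ -292.43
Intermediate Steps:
D(O) = 4*O
u(Y) = 4*Y**3 (u(Y) = (4*Y)*Y**2 = 4*Y**3)
(((122390 + u(-330)) - 149989) + 202013)/(63092 + 427868) = (((122390 + 4*(-330)**3) - 149989) + 202013)/(63092 + 427868) = (((122390 + 4*(-35937000)) - 149989) + 202013)/490960 = (((122390 - 143748000) - 149989) + 202013)*(1/490960) = ((-143625610 - 149989) + 202013)*(1/490960) = (-143775599 + 202013)*(1/490960) = -143573586*1/490960 = -71786793/245480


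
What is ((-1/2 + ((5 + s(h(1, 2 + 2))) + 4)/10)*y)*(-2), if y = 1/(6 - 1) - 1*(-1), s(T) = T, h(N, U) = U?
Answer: -48/25 ≈ -1.9200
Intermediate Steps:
y = 6/5 (y = 1/5 + 1 = ⅕ + 1 = 6/5 ≈ 1.2000)
((-1/2 + ((5 + s(h(1, 2 + 2))) + 4)/10)*y)*(-2) = ((-1/2 + ((5 + (2 + 2)) + 4)/10)*(6/5))*(-2) = ((-1*½ + ((5 + 4) + 4)*(⅒))*(6/5))*(-2) = ((-½ + (9 + 4)*(⅒))*(6/5))*(-2) = ((-½ + 13*(⅒))*(6/5))*(-2) = ((-½ + 13/10)*(6/5))*(-2) = ((⅘)*(6/5))*(-2) = (24/25)*(-2) = -48/25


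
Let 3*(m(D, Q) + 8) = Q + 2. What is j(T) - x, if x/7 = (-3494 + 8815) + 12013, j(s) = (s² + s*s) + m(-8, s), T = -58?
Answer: -343910/3 ≈ -1.1464e+5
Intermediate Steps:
m(D, Q) = -22/3 + Q/3 (m(D, Q) = -8 + (Q + 2)/3 = -8 + (2 + Q)/3 = -8 + (⅔ + Q/3) = -22/3 + Q/3)
j(s) = -22/3 + 2*s² + s/3 (j(s) = (s² + s*s) + (-22/3 + s/3) = (s² + s²) + (-22/3 + s/3) = 2*s² + (-22/3 + s/3) = -22/3 + 2*s² + s/3)
x = 121338 (x = 7*((-3494 + 8815) + 12013) = 7*(5321 + 12013) = 7*17334 = 121338)
j(T) - x = (-22/3 + 2*(-58)² + (⅓)*(-58)) - 1*121338 = (-22/3 + 2*3364 - 58/3) - 121338 = (-22/3 + 6728 - 58/3) - 121338 = 20104/3 - 121338 = -343910/3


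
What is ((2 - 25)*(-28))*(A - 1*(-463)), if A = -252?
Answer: 135884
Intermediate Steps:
((2 - 25)*(-28))*(A - 1*(-463)) = ((2 - 25)*(-28))*(-252 - 1*(-463)) = (-23*(-28))*(-252 + 463) = 644*211 = 135884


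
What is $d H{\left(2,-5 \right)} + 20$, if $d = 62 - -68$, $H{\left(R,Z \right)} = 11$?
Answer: $1450$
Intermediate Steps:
$d = 130$ ($d = 62 + 68 = 130$)
$d H{\left(2,-5 \right)} + 20 = 130 \cdot 11 + 20 = 1430 + 20 = 1450$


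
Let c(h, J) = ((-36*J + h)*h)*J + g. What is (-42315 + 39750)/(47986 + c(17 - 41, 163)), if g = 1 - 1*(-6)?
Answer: -2565/23097497 ≈ -0.00011105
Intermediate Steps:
g = 7 (g = 1 + 6 = 7)
c(h, J) = 7 + J*h*(h - 36*J) (c(h, J) = ((-36*J + h)*h)*J + 7 = ((h - 36*J)*h)*J + 7 = (h*(h - 36*J))*J + 7 = J*h*(h - 36*J) + 7 = 7 + J*h*(h - 36*J))
(-42315 + 39750)/(47986 + c(17 - 41, 163)) = (-42315 + 39750)/(47986 + (7 + 163*(17 - 41)² - 36*(17 - 41)*163²)) = -2565/(47986 + (7 + 163*(-24)² - 36*(-24)*26569)) = -2565/(47986 + (7 + 163*576 + 22955616)) = -2565/(47986 + (7 + 93888 + 22955616)) = -2565/(47986 + 23049511) = -2565/23097497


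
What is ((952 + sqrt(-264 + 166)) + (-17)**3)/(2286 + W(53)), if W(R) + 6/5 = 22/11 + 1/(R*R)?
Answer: -55632245/32118111 + 98315*I*sqrt(2)/32118111 ≈ -1.7321 + 0.004329*I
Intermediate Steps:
W(R) = 4/5 + R**(-2) (W(R) = -6/5 + (22/11 + 1/(R*R)) = -6/5 + (22*(1/11) + R**(-2)) = -6/5 + (2 + R**(-2)) = 4/5 + R**(-2))
((952 + sqrt(-264 + 166)) + (-17)**3)/(2286 + W(53)) = ((952 + sqrt(-264 + 166)) + (-17)**3)/(2286 + (4/5 + 53**(-2))) = ((952 + sqrt(-98)) - 4913)/(2286 + (4/5 + 1/2809)) = ((952 + 7*I*sqrt(2)) - 4913)/(2286 + 11241/14045) = (-3961 + 7*I*sqrt(2))/(32118111/14045) = (-3961 + 7*I*sqrt(2))*(14045/32118111) = -55632245/32118111 + 98315*I*sqrt(2)/32118111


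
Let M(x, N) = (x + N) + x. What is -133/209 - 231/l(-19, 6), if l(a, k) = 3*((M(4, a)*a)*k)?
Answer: -875/1254 ≈ -0.69777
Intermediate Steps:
M(x, N) = N + 2*x (M(x, N) = (N + x) + x = N + 2*x)
l(a, k) = 3*a*k*(8 + a) (l(a, k) = 3*(((a + 2*4)*a)*k) = 3*(((a + 8)*a)*k) = 3*(((8 + a)*a)*k) = 3*((a*(8 + a))*k) = 3*(a*k*(8 + a)) = 3*a*k*(8 + a))
-133/209 - 231/l(-19, 6) = -133/209 - 231*(-1/(342*(8 - 19))) = -133*1/209 - 231/(3*(-19)*6*(-11)) = -7/11 - 231/3762 = -7/11 - 231*1/3762 = -7/11 - 7/114 = -875/1254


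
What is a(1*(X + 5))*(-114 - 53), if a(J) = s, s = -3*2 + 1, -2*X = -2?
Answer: 835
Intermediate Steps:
X = 1 (X = -½*(-2) = 1)
s = -5 (s = -6 + 1 = -5)
a(J) = -5
a(1*(X + 5))*(-114 - 53) = -5*(-114 - 53) = -5*(-167) = 835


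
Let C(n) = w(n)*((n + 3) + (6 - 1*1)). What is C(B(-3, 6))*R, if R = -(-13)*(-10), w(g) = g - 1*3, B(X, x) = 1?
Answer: 2340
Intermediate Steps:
w(g) = -3 + g (w(g) = g - 3 = -3 + g)
C(n) = (-3 + n)*(8 + n) (C(n) = (-3 + n)*((n + 3) + (6 - 1*1)) = (-3 + n)*((3 + n) + (6 - 1)) = (-3 + n)*((3 + n) + 5) = (-3 + n)*(8 + n))
R = -130 (R = -1*130 = -130)
C(B(-3, 6))*R = ((-3 + 1)*(8 + 1))*(-130) = -2*9*(-130) = -18*(-130) = 2340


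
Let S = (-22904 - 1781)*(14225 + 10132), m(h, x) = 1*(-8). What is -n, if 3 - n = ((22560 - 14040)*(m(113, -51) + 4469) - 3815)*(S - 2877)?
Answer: -22850053938422913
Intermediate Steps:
m(h, x) = -8
S = -601252545 (S = -24685*24357 = -601252545)
n = 22850053938422913 (n = 3 - ((22560 - 14040)*(-8 + 4469) - 3815)*(-601252545 - 2877) = 3 - (8520*4461 - 3815)*(-601255422) = 3 - (38007720 - 3815)*(-601255422) = 3 - 38003905*(-601255422) = 3 - 1*(-22850053938422910) = 3 + 22850053938422910 = 22850053938422913)
-n = -1*22850053938422913 = -22850053938422913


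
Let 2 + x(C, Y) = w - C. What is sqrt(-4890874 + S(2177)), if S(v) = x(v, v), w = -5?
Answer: I*sqrt(4893058) ≈ 2212.0*I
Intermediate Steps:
x(C, Y) = -7 - C (x(C, Y) = -2 + (-5 - C) = -7 - C)
S(v) = -7 - v
sqrt(-4890874 + S(2177)) = sqrt(-4890874 + (-7 - 1*2177)) = sqrt(-4890874 + (-7 - 2177)) = sqrt(-4890874 - 2184) = sqrt(-4893058) = I*sqrt(4893058)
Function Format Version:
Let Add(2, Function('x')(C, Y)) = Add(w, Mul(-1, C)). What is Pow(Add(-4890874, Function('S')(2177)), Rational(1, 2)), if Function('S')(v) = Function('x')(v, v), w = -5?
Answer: Mul(I, Pow(4893058, Rational(1, 2))) ≈ Mul(2212.0, I)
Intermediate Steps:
Function('x')(C, Y) = Add(-7, Mul(-1, C)) (Function('x')(C, Y) = Add(-2, Add(-5, Mul(-1, C))) = Add(-7, Mul(-1, C)))
Function('S')(v) = Add(-7, Mul(-1, v))
Pow(Add(-4890874, Function('S')(2177)), Rational(1, 2)) = Pow(Add(-4890874, Add(-7, Mul(-1, 2177))), Rational(1, 2)) = Pow(Add(-4890874, Add(-7, -2177)), Rational(1, 2)) = Pow(Add(-4890874, -2184), Rational(1, 2)) = Pow(-4893058, Rational(1, 2)) = Mul(I, Pow(4893058, Rational(1, 2)))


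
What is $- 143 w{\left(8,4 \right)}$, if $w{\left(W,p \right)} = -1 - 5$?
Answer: $858$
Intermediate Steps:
$w{\left(W,p \right)} = -6$ ($w{\left(W,p \right)} = -1 - 5 = -6$)
$- 143 w{\left(8,4 \right)} = \left(-143\right) \left(-6\right) = 858$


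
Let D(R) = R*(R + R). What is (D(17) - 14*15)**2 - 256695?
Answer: -121271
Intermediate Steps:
D(R) = 2*R**2 (D(R) = R*(2*R) = 2*R**2)
(D(17) - 14*15)**2 - 256695 = (2*17**2 - 14*15)**2 - 256695 = (2*289 - 210)**2 - 256695 = (578 - 210)**2 - 256695 = 368**2 - 256695 = 135424 - 256695 = -121271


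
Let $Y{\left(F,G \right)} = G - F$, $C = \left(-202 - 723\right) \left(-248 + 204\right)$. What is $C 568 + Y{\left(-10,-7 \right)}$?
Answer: $23117603$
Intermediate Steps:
$C = 40700$ ($C = \left(-925\right) \left(-44\right) = 40700$)
$C 568 + Y{\left(-10,-7 \right)} = 40700 \cdot 568 - -3 = 23117600 + \left(-7 + 10\right) = 23117600 + 3 = 23117603$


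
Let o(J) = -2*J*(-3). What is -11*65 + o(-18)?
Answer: -823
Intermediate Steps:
o(J) = 6*J
-11*65 + o(-18) = -11*65 + 6*(-18) = -715 - 108 = -823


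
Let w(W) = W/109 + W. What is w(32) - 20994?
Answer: -2284826/109 ≈ -20962.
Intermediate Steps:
w(W) = 110*W/109 (w(W) = W*(1/109) + W = W/109 + W = 110*W/109)
w(32) - 20994 = (110/109)*32 - 20994 = 3520/109 - 20994 = -2284826/109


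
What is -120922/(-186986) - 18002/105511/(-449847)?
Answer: 2869710907023623/4437533690741781 ≈ 0.64669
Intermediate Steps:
-120922/(-186986) - 18002/105511/(-449847) = -120922*(-1/186986) - 18002*1/105511*(-1/449847) = 60461/93493 - 18002/105511*(-1/449847) = 60461/93493 + 18002/47463806817 = 2869710907023623/4437533690741781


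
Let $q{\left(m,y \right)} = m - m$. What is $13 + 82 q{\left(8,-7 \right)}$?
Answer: $13$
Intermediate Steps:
$q{\left(m,y \right)} = 0$
$13 + 82 q{\left(8,-7 \right)} = 13 + 82 \cdot 0 = 13 + 0 = 13$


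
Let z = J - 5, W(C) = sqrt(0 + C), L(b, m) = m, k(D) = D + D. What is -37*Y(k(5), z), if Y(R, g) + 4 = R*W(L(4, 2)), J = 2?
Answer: 148 - 370*sqrt(2) ≈ -375.26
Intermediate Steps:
k(D) = 2*D
W(C) = sqrt(C)
z = -3 (z = 2 - 5 = -3)
Y(R, g) = -4 + R*sqrt(2)
-37*Y(k(5), z) = -37*(-4 + (2*5)*sqrt(2)) = -37*(-4 + 10*sqrt(2)) = 148 - 370*sqrt(2)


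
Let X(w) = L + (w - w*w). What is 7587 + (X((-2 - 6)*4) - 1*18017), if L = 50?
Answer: -11436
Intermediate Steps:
X(w) = 50 + w - w² (X(w) = 50 + (w - w*w) = 50 + (w - w²) = 50 + w - w²)
7587 + (X((-2 - 6)*4) - 1*18017) = 7587 + ((50 + (-2 - 6)*4 - ((-2 - 6)*4)²) - 1*18017) = 7587 + ((50 - 8*4 - (-8*4)²) - 18017) = 7587 + ((50 - 32 - 1*(-32)²) - 18017) = 7587 + ((50 - 32 - 1*1024) - 18017) = 7587 + ((50 - 32 - 1024) - 18017) = 7587 + (-1006 - 18017) = 7587 - 19023 = -11436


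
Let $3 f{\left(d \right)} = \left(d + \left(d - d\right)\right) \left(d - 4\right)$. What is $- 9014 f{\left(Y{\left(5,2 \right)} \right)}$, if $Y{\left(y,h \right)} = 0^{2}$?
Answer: $0$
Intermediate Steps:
$Y{\left(y,h \right)} = 0$
$f{\left(d \right)} = \frac{d \left(-4 + d\right)}{3}$ ($f{\left(d \right)} = \frac{\left(d + \left(d - d\right)\right) \left(d - 4\right)}{3} = \frac{\left(d + 0\right) \left(-4 + d\right)}{3} = \frac{d \left(-4 + d\right)}{3}$)
$- 9014 f{\left(Y{\left(5,2 \right)} \right)} = - 9014 \cdot \frac{1}{3} \cdot 0 \left(-4 + 0\right) = - 9014 \cdot \frac{1}{3} \cdot 0 \left(-4\right) = \left(-9014\right) 0 = 0$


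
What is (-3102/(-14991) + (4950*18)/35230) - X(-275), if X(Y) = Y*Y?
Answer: -1331286928323/17604431 ≈ -75622.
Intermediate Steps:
X(Y) = Y**2
(-3102/(-14991) + (4950*18)/35230) - X(-275) = (-3102/(-14991) + (4950*18)/35230) - 1*(-275)**2 = (-3102*(-1/14991) + 89100*(1/35230)) - 1*75625 = (1034/4997 + 8910/3523) - 75625 = 48166052/17604431 - 75625 = -1331286928323/17604431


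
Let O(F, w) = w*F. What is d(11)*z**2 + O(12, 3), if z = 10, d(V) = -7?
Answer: -664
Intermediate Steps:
O(F, w) = F*w
d(11)*z**2 + O(12, 3) = -7*10**2 + 12*3 = -7*100 + 36 = -700 + 36 = -664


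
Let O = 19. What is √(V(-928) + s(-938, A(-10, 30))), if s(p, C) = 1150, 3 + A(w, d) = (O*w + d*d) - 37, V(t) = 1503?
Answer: √2653 ≈ 51.507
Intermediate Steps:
A(w, d) = -40 + d² + 19*w (A(w, d) = -3 + ((19*w + d*d) - 37) = -3 + ((19*w + d²) - 37) = -3 + ((d² + 19*w) - 37) = -3 + (-37 + d² + 19*w) = -40 + d² + 19*w)
√(V(-928) + s(-938, A(-10, 30))) = √(1503 + 1150) = √2653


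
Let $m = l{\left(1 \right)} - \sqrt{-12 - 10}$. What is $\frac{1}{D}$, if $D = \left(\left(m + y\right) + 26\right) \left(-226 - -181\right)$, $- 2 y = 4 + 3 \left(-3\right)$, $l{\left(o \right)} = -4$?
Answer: $- \frac{98}{112005} - \frac{4 i \sqrt{22}}{112005} \approx -0.00087496 - 0.00016751 i$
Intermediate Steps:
$y = \frac{5}{2}$ ($y = - \frac{4 + 3 \left(-3\right)}{2} = - \frac{4 - 9}{2} = \left(- \frac{1}{2}\right) \left(-5\right) = \frac{5}{2} \approx 2.5$)
$m = -4 - i \sqrt{22}$ ($m = -4 - \sqrt{-12 - 10} = -4 - \sqrt{-22} = -4 - i \sqrt{22} \approx -4.0 - 4.6904 i$)
$D = - \frac{2205}{2} + 45 i \sqrt{22}$ ($D = \left(\left(\left(-4 - i \sqrt{22}\right) + \frac{5}{2}\right) + 26\right) \left(-226 - -181\right) = \left(\left(- \frac{3}{2} - i \sqrt{22}\right) + 26\right) \left(-226 + 181\right) = \left(\frac{49}{2} - i \sqrt{22}\right) \left(-45\right) = - \frac{2205}{2} + 45 i \sqrt{22} \approx -1102.5 + 211.07 i$)
$\frac{1}{D} = \frac{1}{- \frac{2205}{2} + 45 i \sqrt{22}}$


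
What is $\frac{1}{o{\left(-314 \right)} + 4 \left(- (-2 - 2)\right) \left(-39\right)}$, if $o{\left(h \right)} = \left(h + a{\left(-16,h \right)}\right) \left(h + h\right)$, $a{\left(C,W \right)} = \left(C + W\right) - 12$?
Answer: $\frac{1}{411344} \approx 2.4311 \cdot 10^{-6}$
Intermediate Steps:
$a{\left(C,W \right)} = -12 + C + W$
$o{\left(h \right)} = 2 h \left(-28 + 2 h\right)$ ($o{\left(h \right)} = \left(h - \left(28 - h\right)\right) \left(h + h\right) = \left(h + \left(-28 + h\right)\right) 2 h = \left(-28 + 2 h\right) 2 h = 2 h \left(-28 + 2 h\right)$)
$\frac{1}{o{\left(-314 \right)} + 4 \left(- (-2 - 2)\right) \left(-39\right)} = \frac{1}{4 \left(-314\right) \left(-14 - 314\right) + 4 \left(- (-2 - 2)\right) \left(-39\right)} = \frac{1}{4 \left(-314\right) \left(-328\right) + 4 \left(\left(-1\right) \left(-4\right)\right) \left(-39\right)} = \frac{1}{411968 + 4 \cdot 4 \left(-39\right)} = \frac{1}{411968 + 16 \left(-39\right)} = \frac{1}{411968 - 624} = \frac{1}{411344}$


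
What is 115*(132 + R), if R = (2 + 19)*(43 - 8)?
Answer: 99705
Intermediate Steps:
R = 735 (R = 21*35 = 735)
115*(132 + R) = 115*(132 + 735) = 115*867 = 99705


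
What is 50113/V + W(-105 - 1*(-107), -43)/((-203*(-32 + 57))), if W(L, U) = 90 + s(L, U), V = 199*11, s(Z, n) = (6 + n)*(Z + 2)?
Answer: 8774153/383075 ≈ 22.905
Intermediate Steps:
s(Z, n) = (2 + Z)*(6 + n) (s(Z, n) = (6 + n)*(2 + Z) = (2 + Z)*(6 + n))
V = 2189
W(L, U) = 102 + 2*U + 6*L + L*U (W(L, U) = 90 + (12 + 2*U + 6*L + L*U) = 102 + 2*U + 6*L + L*U)
50113/V + W(-105 - 1*(-107), -43)/((-203*(-32 + 57))) = 50113/2189 + (102 + 2*(-43) + 6*(-105 - 1*(-107)) + (-105 - 1*(-107))*(-43))/((-203*(-32 + 57))) = 50113*(1/2189) + (102 - 86 + 6*(-105 + 107) + (-105 + 107)*(-43))/((-203*25)) = 50113/2189 + (102 - 86 + 6*2 + 2*(-43))/(-5075) = 50113/2189 + (102 - 86 + 12 - 86)*(-1/5075) = 50113/2189 - 58*(-1/5075) = 50113/2189 + 2/175 = 8774153/383075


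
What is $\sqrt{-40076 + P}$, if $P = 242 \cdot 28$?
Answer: $30 i \sqrt{37} \approx 182.48 i$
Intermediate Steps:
$P = 6776$
$\sqrt{-40076 + P} = \sqrt{-40076 + 6776} = \sqrt{-33300} = 30 i \sqrt{37}$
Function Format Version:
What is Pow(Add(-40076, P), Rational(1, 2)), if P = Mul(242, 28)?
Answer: Mul(30, I, Pow(37, Rational(1, 2))) ≈ Mul(182.48, I)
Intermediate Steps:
P = 6776
Pow(Add(-40076, P), Rational(1, 2)) = Pow(Add(-40076, 6776), Rational(1, 2)) = Pow(-33300, Rational(1, 2)) = Mul(30, I, Pow(37, Rational(1, 2)))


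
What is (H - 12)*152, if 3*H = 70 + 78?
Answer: 17024/3 ≈ 5674.7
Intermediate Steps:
H = 148/3 (H = (70 + 78)/3 = (1/3)*148 = 148/3 ≈ 49.333)
(H - 12)*152 = (148/3 - 12)*152 = (112/3)*152 = 17024/3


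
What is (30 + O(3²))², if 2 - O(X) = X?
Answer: 529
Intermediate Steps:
O(X) = 2 - X
(30 + O(3²))² = (30 + (2 - 1*3²))² = (30 + (2 - 1*9))² = (30 + (2 - 9))² = (30 - 7)² = 23² = 529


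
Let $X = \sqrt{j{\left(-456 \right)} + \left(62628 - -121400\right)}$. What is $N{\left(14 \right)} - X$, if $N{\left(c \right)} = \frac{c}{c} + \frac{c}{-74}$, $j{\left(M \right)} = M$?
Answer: $\frac{30}{37} - 2 \sqrt{45893} \approx -427.64$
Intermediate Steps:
$N{\left(c \right)} = 1 - \frac{c}{74}$ ($N{\left(c \right)} = 1 + c \left(- \frac{1}{74}\right) = 1 - \frac{c}{74}$)
$X = 2 \sqrt{45893}$ ($X = \sqrt{-456 + \left(62628 - -121400\right)} = \sqrt{-456 + \left(62628 + 121400\right)} = \sqrt{-456 + 184028} = \sqrt{183572} = 2 \sqrt{45893} \approx 428.45$)
$N{\left(14 \right)} - X = \left(1 - \frac{7}{37}\right) - 2 \sqrt{45893} = \frac{30}{37} - 2 \sqrt{45893}$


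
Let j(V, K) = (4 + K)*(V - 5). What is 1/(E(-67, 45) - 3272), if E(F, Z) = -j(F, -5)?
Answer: -1/3344 ≈ -0.00029904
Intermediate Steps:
j(V, K) = (-5 + V)*(4 + K) (j(V, K) = (4 + K)*(-5 + V) = (-5 + V)*(4 + K))
E(F, Z) = -5 + F (E(F, Z) = -(-20 - 5*(-5) + 4*F - 5*F) = -(-20 + 25 + 4*F - 5*F) = -(5 - F) = -5 + F)
1/(E(-67, 45) - 3272) = 1/((-5 - 67) - 3272) = 1/(-72 - 3272) = 1/(-3344) = -1/3344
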